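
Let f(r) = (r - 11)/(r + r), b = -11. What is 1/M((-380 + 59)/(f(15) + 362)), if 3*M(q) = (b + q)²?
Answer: 88519872/4168897489 ≈ 0.021233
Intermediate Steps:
f(r) = (-11 + r)/(2*r) (f(r) = (-11 + r)/((2*r)) = (-11 + r)*(1/(2*r)) = (-11 + r)/(2*r))
M(q) = (-11 + q)²/3
1/M((-380 + 59)/(f(15) + 362)) = 1/((-11 + (-380 + 59)/((½)*(-11 + 15)/15 + 362))²/3) = 1/((-11 - 321/((½)*(1/15)*4 + 362))²/3) = 1/((-11 - 321/(2/15 + 362))²/3) = 1/((-11 - 321/5432/15)²/3) = 1/((-11 - 321*15/5432)²/3) = 1/((-11 - 4815/5432)²/3) = 1/((-64567/5432)²/3) = 1/((⅓)*(4168897489/29506624)) = 1/(4168897489/88519872) = 88519872/4168897489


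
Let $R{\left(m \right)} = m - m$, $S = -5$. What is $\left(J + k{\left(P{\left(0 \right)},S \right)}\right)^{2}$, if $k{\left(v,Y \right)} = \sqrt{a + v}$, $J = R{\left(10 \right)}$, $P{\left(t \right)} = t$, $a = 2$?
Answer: $2$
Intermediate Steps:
$R{\left(m \right)} = 0$
$J = 0$
$k{\left(v,Y \right)} = \sqrt{2 + v}$
$\left(J + k{\left(P{\left(0 \right)},S \right)}\right)^{2} = \left(0 + \sqrt{2 + 0}\right)^{2} = \left(0 + \sqrt{2}\right)^{2} = \left(\sqrt{2}\right)^{2} = 2$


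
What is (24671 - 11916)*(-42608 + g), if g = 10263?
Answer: -412560475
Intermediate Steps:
(24671 - 11916)*(-42608 + g) = (24671 - 11916)*(-42608 + 10263) = 12755*(-32345) = -412560475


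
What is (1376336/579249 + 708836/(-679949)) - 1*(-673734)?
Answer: 265357249119588634/393859778301 ≈ 6.7374e+5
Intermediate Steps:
(1376336/579249 + 708836/(-679949)) - 1*(-673734) = (1376336*(1/579249) + 708836*(-1/679949)) + 673734 = (1376336/579249 - 708836/679949) + 673734 = 525245742700/393859778301 + 673734 = 265357249119588634/393859778301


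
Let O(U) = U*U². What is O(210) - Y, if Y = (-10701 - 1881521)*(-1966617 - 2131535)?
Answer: -7754604112744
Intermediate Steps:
O(U) = U³
Y = 7754613373744 (Y = -1892222*(-4098152) = 7754613373744)
O(210) - Y = 210³ - 1*7754613373744 = 9261000 - 7754613373744 = -7754604112744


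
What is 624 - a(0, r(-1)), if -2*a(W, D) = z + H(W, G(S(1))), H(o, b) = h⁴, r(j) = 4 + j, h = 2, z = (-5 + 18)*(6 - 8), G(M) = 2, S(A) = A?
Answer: 619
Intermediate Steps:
z = -26 (z = 13*(-2) = -26)
H(o, b) = 16 (H(o, b) = 2⁴ = 16)
a(W, D) = 5 (a(W, D) = -(-26 + 16)/2 = -½*(-10) = 5)
624 - a(0, r(-1)) = 624 - 1*5 = 624 - 5 = 619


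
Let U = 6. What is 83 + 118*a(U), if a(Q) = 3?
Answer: 437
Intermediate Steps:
83 + 118*a(U) = 83 + 118*3 = 83 + 354 = 437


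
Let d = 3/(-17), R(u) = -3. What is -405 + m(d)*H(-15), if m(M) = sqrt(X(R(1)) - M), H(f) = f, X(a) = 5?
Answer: -405 - 30*sqrt(374)/17 ≈ -439.13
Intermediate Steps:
d = -3/17 (d = 3*(-1/17) = -3/17 ≈ -0.17647)
m(M) = sqrt(5 - M)
-405 + m(d)*H(-15) = -405 + sqrt(5 - 1*(-3/17))*(-15) = -405 + sqrt(5 + 3/17)*(-15) = -405 + sqrt(88/17)*(-15) = -405 + (2*sqrt(374)/17)*(-15) = -405 - 30*sqrt(374)/17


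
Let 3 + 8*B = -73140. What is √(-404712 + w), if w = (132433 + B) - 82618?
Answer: 3*I*√647182/4 ≈ 603.36*I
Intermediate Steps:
B = -73143/8 (B = -3/8 + (⅛)*(-73140) = -3/8 - 18285/2 = -73143/8 ≈ -9142.9)
w = 325377/8 (w = (132433 - 73143/8) - 82618 = 986321/8 - 82618 = 325377/8 ≈ 40672.)
√(-404712 + w) = √(-404712 + 325377/8) = √(-2912319/8) = 3*I*√647182/4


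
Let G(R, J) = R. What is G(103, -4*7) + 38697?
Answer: 38800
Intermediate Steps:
G(103, -4*7) + 38697 = 103 + 38697 = 38800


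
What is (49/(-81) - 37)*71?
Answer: -216266/81 ≈ -2669.9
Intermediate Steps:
(49/(-81) - 37)*71 = (49*(-1/81) - 37)*71 = (-49/81 - 37)*71 = -3046/81*71 = -216266/81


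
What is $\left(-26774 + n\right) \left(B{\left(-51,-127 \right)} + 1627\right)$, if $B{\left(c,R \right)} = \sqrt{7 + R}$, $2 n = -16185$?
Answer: $- \frac{113455591}{2} - 69733 i \sqrt{30} \approx -5.6728 \cdot 10^{7} - 3.8194 \cdot 10^{5} i$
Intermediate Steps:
$n = - \frac{16185}{2}$ ($n = \frac{1}{2} \left(-16185\right) = - \frac{16185}{2} \approx -8092.5$)
$\left(-26774 + n\right) \left(B{\left(-51,-127 \right)} + 1627\right) = \left(-26774 - \frac{16185}{2}\right) \left(\sqrt{7 - 127} + 1627\right) = - \frac{69733 \left(\sqrt{-120} + 1627\right)}{2} = - \frac{69733 \left(2 i \sqrt{30} + 1627\right)}{2} = - \frac{69733 \left(1627 + 2 i \sqrt{30}\right)}{2} = - \frac{113455591}{2} - 69733 i \sqrt{30}$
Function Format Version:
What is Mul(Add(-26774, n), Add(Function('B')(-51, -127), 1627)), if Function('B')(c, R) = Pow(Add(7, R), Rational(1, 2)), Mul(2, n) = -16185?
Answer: Add(Rational(-113455591, 2), Mul(-69733, I, Pow(30, Rational(1, 2)))) ≈ Add(-5.6728e+7, Mul(-3.8194e+5, I))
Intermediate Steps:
n = Rational(-16185, 2) (n = Mul(Rational(1, 2), -16185) = Rational(-16185, 2) ≈ -8092.5)
Mul(Add(-26774, n), Add(Function('B')(-51, -127), 1627)) = Mul(Add(-26774, Rational(-16185, 2)), Add(Pow(Add(7, -127), Rational(1, 2)), 1627)) = Mul(Rational(-69733, 2), Add(Pow(-120, Rational(1, 2)), 1627)) = Mul(Rational(-69733, 2), Add(Mul(2, I, Pow(30, Rational(1, 2))), 1627)) = Mul(Rational(-69733, 2), Add(1627, Mul(2, I, Pow(30, Rational(1, 2))))) = Add(Rational(-113455591, 2), Mul(-69733, I, Pow(30, Rational(1, 2))))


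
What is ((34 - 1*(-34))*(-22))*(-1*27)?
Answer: 40392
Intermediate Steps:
((34 - 1*(-34))*(-22))*(-1*27) = ((34 + 34)*(-22))*(-27) = (68*(-22))*(-27) = -1496*(-27) = 40392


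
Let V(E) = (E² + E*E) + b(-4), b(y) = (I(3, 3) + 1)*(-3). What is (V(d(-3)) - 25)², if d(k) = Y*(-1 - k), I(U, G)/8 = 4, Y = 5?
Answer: 5776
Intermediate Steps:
I(U, G) = 32 (I(U, G) = 8*4 = 32)
d(k) = -5 - 5*k (d(k) = 5*(-1 - k) = -5 - 5*k)
b(y) = -99 (b(y) = (32 + 1)*(-3) = 33*(-3) = -99)
V(E) = -99 + 2*E² (V(E) = (E² + E*E) - 99 = (E² + E²) - 99 = 2*E² - 99 = -99 + 2*E²)
(V(d(-3)) - 25)² = ((-99 + 2*(-5 - 5*(-3))²) - 25)² = ((-99 + 2*(-5 + 15)²) - 25)² = ((-99 + 2*10²) - 25)² = ((-99 + 2*100) - 25)² = ((-99 + 200) - 25)² = (101 - 25)² = 76² = 5776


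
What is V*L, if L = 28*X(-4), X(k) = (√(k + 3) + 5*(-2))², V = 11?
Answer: 30492 - 6160*I ≈ 30492.0 - 6160.0*I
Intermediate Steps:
X(k) = (-10 + √(3 + k))² (X(k) = (√(3 + k) - 10)² = (-10 + √(3 + k))²)
L = 28*(-10 + I)² (L = 28*(-10 + √(3 - 4))² = 28*(-10 + √(-1))² = 28*(-10 + I)² ≈ 2772.0 - 560.0*I)
V*L = 11*(2772 - 560*I) = 30492 - 6160*I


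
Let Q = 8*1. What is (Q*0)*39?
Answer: 0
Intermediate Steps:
Q = 8
(Q*0)*39 = (8*0)*39 = 0*39 = 0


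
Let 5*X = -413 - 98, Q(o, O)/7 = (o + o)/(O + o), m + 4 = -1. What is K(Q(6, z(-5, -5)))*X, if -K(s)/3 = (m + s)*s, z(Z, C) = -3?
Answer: 987252/5 ≈ 1.9745e+5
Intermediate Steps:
m = -5 (m = -4 - 1 = -5)
Q(o, O) = 14*o/(O + o) (Q(o, O) = 7*((o + o)/(O + o)) = 7*((2*o)/(O + o)) = 7*(2*o/(O + o)) = 14*o/(O + o))
X = -511/5 (X = (-413 - 98)/5 = (⅕)*(-511) = -511/5 ≈ -102.20)
K(s) = -3*s*(-5 + s) (K(s) = -3*(-5 + s)*s = -3*s*(-5 + s))
K(Q(6, z(-5, -5)))*X = (3*(14*6/(-3 + 6))*(5 - 14*6/(-3 + 6)))*(-511/5) = (3*(14*6/3)*(5 - 14*6/3))*(-511/5) = (3*(14*6*(⅓))*(5 - 14*6/3))*(-511/5) = (3*28*(5 - 1*28))*(-511/5) = (3*28*(5 - 28))*(-511/5) = (3*28*(-23))*(-511/5) = -1932*(-511/5) = 987252/5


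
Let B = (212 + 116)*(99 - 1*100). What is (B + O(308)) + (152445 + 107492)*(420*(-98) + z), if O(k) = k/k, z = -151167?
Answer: -49992903726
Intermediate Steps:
O(k) = 1
B = -328 (B = 328*(99 - 100) = 328*(-1) = -328)
(B + O(308)) + (152445 + 107492)*(420*(-98) + z) = (-328 + 1) + (152445 + 107492)*(420*(-98) - 151167) = -327 + 259937*(-41160 - 151167) = -327 + 259937*(-192327) = -327 - 49992903399 = -49992903726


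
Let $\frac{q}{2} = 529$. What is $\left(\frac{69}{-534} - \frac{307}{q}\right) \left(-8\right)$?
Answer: $\frac{157960}{47081} \approx 3.3551$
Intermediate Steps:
$q = 1058$ ($q = 2 \cdot 529 = 1058$)
$\left(\frac{69}{-534} - \frac{307}{q}\right) \left(-8\right) = \left(\frac{69}{-534} - \frac{307}{1058}\right) \left(-8\right) = \left(69 \left(- \frac{1}{534}\right) - \frac{307}{1058}\right) \left(-8\right) = \left(- \frac{23}{178} - \frac{307}{1058}\right) \left(-8\right) = \left(- \frac{19745}{47081}\right) \left(-8\right) = \frac{157960}{47081}$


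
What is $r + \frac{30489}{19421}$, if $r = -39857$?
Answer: $- \frac{774032308}{19421} \approx -39855.0$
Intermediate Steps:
$r + \frac{30489}{19421} = -39857 + \frac{30489}{19421} = - \frac{774032308}{19421}$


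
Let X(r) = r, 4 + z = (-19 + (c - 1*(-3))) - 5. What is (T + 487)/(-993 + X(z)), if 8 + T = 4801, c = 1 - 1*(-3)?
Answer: -880/169 ≈ -5.2071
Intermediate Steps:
c = 4 (c = 1 + 3 = 4)
T = 4793 (T = -8 + 4801 = 4793)
z = -21 (z = -4 + ((-19 + (4 - 1*(-3))) - 5) = -4 + ((-19 + (4 + 3)) - 5) = -4 + ((-19 + 7) - 5) = -4 + (-12 - 5) = -4 - 17 = -21)
(T + 487)/(-993 + X(z)) = (4793 + 487)/(-993 - 21) = 5280/(-1014) = 5280*(-1/1014) = -880/169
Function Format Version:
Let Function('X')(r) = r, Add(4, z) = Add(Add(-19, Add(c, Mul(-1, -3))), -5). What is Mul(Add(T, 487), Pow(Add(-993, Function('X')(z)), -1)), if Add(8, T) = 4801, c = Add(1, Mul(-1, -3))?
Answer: Rational(-880, 169) ≈ -5.2071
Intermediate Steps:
c = 4 (c = Add(1, 3) = 4)
T = 4793 (T = Add(-8, 4801) = 4793)
z = -21 (z = Add(-4, Add(Add(-19, Add(4, Mul(-1, -3))), -5)) = Add(-4, Add(Add(-19, Add(4, 3)), -5)) = Add(-4, Add(Add(-19, 7), -5)) = Add(-4, Add(-12, -5)) = Add(-4, -17) = -21)
Mul(Add(T, 487), Pow(Add(-993, Function('X')(z)), -1)) = Mul(Add(4793, 487), Pow(Add(-993, -21), -1)) = Mul(5280, Pow(-1014, -1)) = Mul(5280, Rational(-1, 1014)) = Rational(-880, 169)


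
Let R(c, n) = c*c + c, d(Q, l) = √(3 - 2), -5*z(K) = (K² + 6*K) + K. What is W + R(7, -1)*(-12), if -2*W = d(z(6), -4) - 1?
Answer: -672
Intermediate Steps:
z(K) = -7*K/5 - K²/5 (z(K) = -((K² + 6*K) + K)/5 = -(K² + 7*K)/5 = -7*K/5 - K²/5)
d(Q, l) = 1 (d(Q, l) = √1 = 1)
W = 0 (W = -(1 - 1)/2 = -½*0 = 0)
R(c, n) = c + c² (R(c, n) = c² + c = c + c²)
W + R(7, -1)*(-12) = 0 + (7*(1 + 7))*(-12) = 0 + (7*8)*(-12) = 0 + 56*(-12) = 0 - 672 = -672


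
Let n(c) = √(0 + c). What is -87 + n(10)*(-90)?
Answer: -87 - 90*√10 ≈ -371.60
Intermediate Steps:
n(c) = √c
-87 + n(10)*(-90) = -87 + √10*(-90) = -87 - 90*√10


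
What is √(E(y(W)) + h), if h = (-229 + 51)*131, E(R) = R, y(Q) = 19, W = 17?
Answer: I*√23299 ≈ 152.64*I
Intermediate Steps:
h = -23318 (h = -178*131 = -23318)
√(E(y(W)) + h) = √(19 - 23318) = √(-23299) = I*√23299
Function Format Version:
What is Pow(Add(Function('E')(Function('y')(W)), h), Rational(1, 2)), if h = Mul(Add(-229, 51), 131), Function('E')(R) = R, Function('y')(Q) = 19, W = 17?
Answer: Mul(I, Pow(23299, Rational(1, 2))) ≈ Mul(152.64, I)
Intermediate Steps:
h = -23318 (h = Mul(-178, 131) = -23318)
Pow(Add(Function('E')(Function('y')(W)), h), Rational(1, 2)) = Pow(Add(19, -23318), Rational(1, 2)) = Pow(-23299, Rational(1, 2)) = Mul(I, Pow(23299, Rational(1, 2)))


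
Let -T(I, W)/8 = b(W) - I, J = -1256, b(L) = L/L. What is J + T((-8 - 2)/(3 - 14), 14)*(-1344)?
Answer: -3064/11 ≈ -278.55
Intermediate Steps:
b(L) = 1
T(I, W) = -8 + 8*I (T(I, W) = -8*(1 - I) = -8 + 8*I)
J + T((-8 - 2)/(3 - 14), 14)*(-1344) = -1256 + (-8 + 8*((-8 - 2)/(3 - 14)))*(-1344) = -1256 + (-8 + 8*(-10/(-11)))*(-1344) = -1256 + (-8 + 8*(-10*(-1/11)))*(-1344) = -1256 + (-8 + 8*(10/11))*(-1344) = -1256 + (-8 + 80/11)*(-1344) = -1256 - 8/11*(-1344) = -1256 + 10752/11 = -3064/11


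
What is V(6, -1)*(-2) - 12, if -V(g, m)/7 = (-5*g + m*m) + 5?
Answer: -348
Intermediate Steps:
V(g, m) = -35 - 7*m² + 35*g (V(g, m) = -7*((-5*g + m*m) + 5) = -7*((-5*g + m²) + 5) = -7*((m² - 5*g) + 5) = -7*(5 + m² - 5*g) = -35 - 7*m² + 35*g)
V(6, -1)*(-2) - 12 = (-35 - 7*(-1)² + 35*6)*(-2) - 12 = (-35 - 7*1 + 210)*(-2) - 12 = (-35 - 7 + 210)*(-2) - 12 = 168*(-2) - 12 = -336 - 12 = -348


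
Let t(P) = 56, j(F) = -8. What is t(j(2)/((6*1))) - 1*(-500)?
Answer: 556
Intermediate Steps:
t(j(2)/((6*1))) - 1*(-500) = 56 - 1*(-500) = 56 + 500 = 556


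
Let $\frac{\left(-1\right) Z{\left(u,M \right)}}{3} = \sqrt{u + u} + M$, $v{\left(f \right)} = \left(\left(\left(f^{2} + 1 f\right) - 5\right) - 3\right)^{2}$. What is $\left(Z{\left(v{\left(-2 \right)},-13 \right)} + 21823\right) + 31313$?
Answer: $53175 - 18 \sqrt{2} \approx 53150.0$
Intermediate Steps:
$v{\left(f \right)} = \left(-8 + f + f^{2}\right)^{2}$ ($v{\left(f \right)} = \left(\left(\left(f^{2} + f\right) - 5\right) - 3\right)^{2} = \left(\left(\left(f + f^{2}\right) - 5\right) - 3\right)^{2} = \left(\left(-5 + f + f^{2}\right) - 3\right)^{2} = \left(-8 + f + f^{2}\right)^{2}$)
$Z{\left(u,M \right)} = - 3 M - 3 \sqrt{2} \sqrt{u}$ ($Z{\left(u,M \right)} = - 3 \left(\sqrt{u + u} + M\right) = - 3 \left(\sqrt{2 u} + M\right) = - 3 \left(\sqrt{2} \sqrt{u} + M\right) = - 3 \left(M + \sqrt{2} \sqrt{u}\right) = - 3 M - 3 \sqrt{2} \sqrt{u}$)
$\left(Z{\left(v{\left(-2 \right)},-13 \right)} + 21823\right) + 31313 = \left(\left(\left(-3\right) \left(-13\right) - 3 \sqrt{2} \sqrt{\left(-8 - 2 + \left(-2\right)^{2}\right)^{2}}\right) + 21823\right) + 31313 = \left(\left(39 - 3 \sqrt{2} \sqrt{\left(-8 - 2 + 4\right)^{2}}\right) + 21823\right) + 31313 = \left(\left(39 - 3 \sqrt{2} \sqrt{\left(-6\right)^{2}}\right) + 21823\right) + 31313 = \left(\left(39 - 3 \sqrt{2} \sqrt{36}\right) + 21823\right) + 31313 = \left(\left(39 - 3 \sqrt{2} \cdot 6\right) + 21823\right) + 31313 = \left(\left(39 - 18 \sqrt{2}\right) + 21823\right) + 31313 = \left(21862 - 18 \sqrt{2}\right) + 31313 = 53175 - 18 \sqrt{2}$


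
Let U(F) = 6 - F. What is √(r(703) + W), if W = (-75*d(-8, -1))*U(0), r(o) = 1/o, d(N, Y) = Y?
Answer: √222394753/703 ≈ 21.213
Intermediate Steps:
W = 450 (W = (-75*(-1))*(6 - 1*0) = 75*(6 + 0) = 75*6 = 450)
√(r(703) + W) = √(1/703 + 450) = √(316351/703) = √222394753/703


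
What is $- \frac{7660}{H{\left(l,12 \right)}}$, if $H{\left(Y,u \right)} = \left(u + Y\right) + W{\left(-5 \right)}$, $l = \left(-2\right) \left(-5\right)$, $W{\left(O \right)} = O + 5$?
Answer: $- \frac{3830}{11} \approx -348.18$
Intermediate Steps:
$W{\left(O \right)} = 5 + O$
$l = 10$
$H{\left(Y,u \right)} = Y + u$ ($H{\left(Y,u \right)} = \left(u + Y\right) + \left(5 - 5\right) = \left(Y + u\right) + 0 = Y + u$)
$- \frac{7660}{H{\left(l,12 \right)}} = - \frac{7660}{10 + 12} = - \frac{7660}{22} = \left(-7660\right) \frac{1}{22} = - \frac{3830}{11}$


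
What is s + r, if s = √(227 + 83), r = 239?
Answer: 239 + √310 ≈ 256.61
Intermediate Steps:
s = √310 ≈ 17.607
s + r = √310 + 239 = 239 + √310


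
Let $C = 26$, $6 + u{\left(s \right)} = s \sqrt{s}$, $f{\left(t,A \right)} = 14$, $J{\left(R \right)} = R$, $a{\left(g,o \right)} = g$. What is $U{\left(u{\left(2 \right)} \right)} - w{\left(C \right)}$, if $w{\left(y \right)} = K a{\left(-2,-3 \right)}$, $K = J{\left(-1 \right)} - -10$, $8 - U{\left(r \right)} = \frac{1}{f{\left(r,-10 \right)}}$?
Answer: $\frac{363}{14} \approx 25.929$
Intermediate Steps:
$u{\left(s \right)} = -6 + s^{\frac{3}{2}}$ ($u{\left(s \right)} = -6 + s \sqrt{s} = -6 + s^{\frac{3}{2}}$)
$U{\left(r \right)} = \frac{111}{14}$ ($U{\left(r \right)} = 8 - \frac{1}{14} = \frac{111}{14}$)
$K = 9$ ($K = -1 - -10 = -1 + 10 = 9$)
$w{\left(y \right)} = -18$ ($w{\left(y \right)} = 9 \left(-2\right) = -18$)
$U{\left(u{\left(2 \right)} \right)} - w{\left(C \right)} = \frac{111}{14} - -18 = \frac{111}{14} + 18 = \frac{363}{14}$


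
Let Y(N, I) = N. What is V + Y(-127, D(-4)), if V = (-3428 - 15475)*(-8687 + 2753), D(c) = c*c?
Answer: 112170275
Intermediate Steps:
D(c) = c²
V = 112170402 (V = -18903*(-5934) = 112170402)
V + Y(-127, D(-4)) = 112170402 - 127 = 112170275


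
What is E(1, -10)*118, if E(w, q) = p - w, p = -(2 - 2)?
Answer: -118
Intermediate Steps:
p = 0 (p = -1*0 = 0)
E(w, q) = -w (E(w, q) = 0 - w = -w)
E(1, -10)*118 = -1*1*118 = -1*118 = -118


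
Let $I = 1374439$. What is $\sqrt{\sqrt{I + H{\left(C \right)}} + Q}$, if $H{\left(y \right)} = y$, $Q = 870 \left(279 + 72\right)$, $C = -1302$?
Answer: $\sqrt{305370 + \sqrt{1373137}} \approx 553.66$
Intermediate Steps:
$Q = 305370$ ($Q = 870 \cdot 351 = 305370$)
$\sqrt{\sqrt{I + H{\left(C \right)}} + Q} = \sqrt{\sqrt{1374439 - 1302} + 305370} = \sqrt{\sqrt{1373137} + 305370} = \sqrt{305370 + \sqrt{1373137}}$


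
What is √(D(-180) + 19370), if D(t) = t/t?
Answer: √19371 ≈ 139.18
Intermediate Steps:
D(t) = 1
√(D(-180) + 19370) = √(1 + 19370) = √19371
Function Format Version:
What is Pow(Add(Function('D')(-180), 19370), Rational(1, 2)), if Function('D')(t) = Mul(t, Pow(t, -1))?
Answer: Pow(19371, Rational(1, 2)) ≈ 139.18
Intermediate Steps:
Function('D')(t) = 1
Pow(Add(Function('D')(-180), 19370), Rational(1, 2)) = Pow(Add(1, 19370), Rational(1, 2)) = Pow(19371, Rational(1, 2))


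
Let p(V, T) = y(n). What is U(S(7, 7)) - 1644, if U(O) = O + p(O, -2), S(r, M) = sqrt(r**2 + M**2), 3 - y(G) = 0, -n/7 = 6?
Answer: -1641 + 7*sqrt(2) ≈ -1631.1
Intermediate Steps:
n = -42 (n = -7*6 = -42)
y(G) = 3 (y(G) = 3 - 1*0 = 3 + 0 = 3)
S(r, M) = sqrt(M**2 + r**2)
p(V, T) = 3
U(O) = 3 + O (U(O) = O + 3 = 3 + O)
U(S(7, 7)) - 1644 = (3 + sqrt(7**2 + 7**2)) - 1644 = (3 + sqrt(49 + 49)) - 1644 = (3 + sqrt(98)) - 1644 = (3 + 7*sqrt(2)) - 1644 = -1641 + 7*sqrt(2)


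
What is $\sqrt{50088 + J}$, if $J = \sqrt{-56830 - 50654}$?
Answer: $\sqrt{50088 + 26 i \sqrt{159}} \approx 223.8 + 0.7324 i$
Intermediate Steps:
$J = 26 i \sqrt{159}$ ($J = \sqrt{-107484} = 26 i \sqrt{159} \approx 327.85 i$)
$\sqrt{50088 + J} = \sqrt{50088 + 26 i \sqrt{159}}$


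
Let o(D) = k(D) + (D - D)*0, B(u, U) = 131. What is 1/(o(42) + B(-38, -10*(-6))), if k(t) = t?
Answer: 1/173 ≈ 0.0057803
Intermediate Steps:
o(D) = D (o(D) = D + (D - D)*0 = D + 0*0 = D + 0 = D)
1/(o(42) + B(-38, -10*(-6))) = 1/(42 + 131) = 1/173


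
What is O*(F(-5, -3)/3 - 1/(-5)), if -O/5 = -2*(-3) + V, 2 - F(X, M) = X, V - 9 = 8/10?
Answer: -3002/15 ≈ -200.13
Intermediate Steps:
V = 49/5 (V = 9 + 8/10 = 9 + 8*(⅒) = 9 + ⅘ = 49/5 ≈ 9.8000)
F(X, M) = 2 - X
O = -79 (O = -5*(-2*(-3) + 49/5) = -5*(6 + 49/5) = -5*79/5 = -79)
O*(F(-5, -3)/3 - 1/(-5)) = -79*((2 - 1*(-5))/3 - 1/(-5)) = -79*((2 + 5)*(⅓) - 1*(-⅕)) = -79*(7*(⅓) + ⅕) = -79*(7/3 + ⅕) = -79*38/15 = -3002/15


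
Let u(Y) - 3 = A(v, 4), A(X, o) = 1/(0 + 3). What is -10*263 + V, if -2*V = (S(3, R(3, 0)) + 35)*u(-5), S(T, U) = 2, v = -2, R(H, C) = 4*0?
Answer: -8075/3 ≈ -2691.7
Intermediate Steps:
R(H, C) = 0
A(X, o) = ⅓ (A(X, o) = 1/3 = ⅓)
u(Y) = 10/3 (u(Y) = 3 + ⅓ = 10/3)
V = -185/3 (V = -(2 + 35)*10/(2*3) = -37*10/(2*3) = -½*370/3 = -185/3 ≈ -61.667)
-10*263 + V = -10*263 - 185/3 = -2630 - 185/3 = -8075/3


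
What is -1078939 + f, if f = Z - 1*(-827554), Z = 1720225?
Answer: 1468840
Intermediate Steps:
f = 2547779 (f = 1720225 - 1*(-827554) = 1720225 + 827554 = 2547779)
-1078939 + f = -1078939 + 2547779 = 1468840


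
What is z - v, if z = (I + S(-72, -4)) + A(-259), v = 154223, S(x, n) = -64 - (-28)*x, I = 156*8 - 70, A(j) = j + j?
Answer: -155643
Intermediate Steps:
A(j) = 2*j
I = 1178 (I = 1248 - 70 = 1178)
S(x, n) = -64 + 28*x
z = -1420 (z = (1178 + (-64 + 28*(-72))) + 2*(-259) = (1178 + (-64 - 2016)) - 518 = (1178 - 2080) - 518 = -902 - 518 = -1420)
z - v = -1420 - 1*154223 = -1420 - 154223 = -155643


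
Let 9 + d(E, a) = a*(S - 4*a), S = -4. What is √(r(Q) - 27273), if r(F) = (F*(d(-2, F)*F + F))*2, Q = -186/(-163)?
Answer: I*√19285004473689/26569 ≈ 165.29*I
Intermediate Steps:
d(E, a) = -9 + a*(-4 - 4*a)
Q = 186/163 (Q = -186*(-1/163) = 186/163 ≈ 1.1411)
r(F) = 2*F*(F + F*(-9 - 4*F - 4*F²)) (r(F) = (F*((-9 - 4*F - 4*F²)*F + F))*2 = (F*(F*(-9 - 4*F - 4*F²) + F))*2 = (F*(F + F*(-9 - 4*F - 4*F²)))*2 = 2*F*(F + F*(-9 - 4*F - 4*F²)))
√(r(Q) - 27273) = √(8*(186/163)²*(-2 - 1*186/163 - (186/163)²) - 27273) = √(8*(34596/26569)*(-2 - 186/163 - 1*34596/26569) - 27273) = √(8*(34596/26569)*(-2 - 186/163 - 34596/26569) - 27273) = √(8*(34596/26569)*(-118052/26569) - 27273) = √(-32673015936/705911761 - 27273) = √(-19285004473689/705911761) = I*√19285004473689/26569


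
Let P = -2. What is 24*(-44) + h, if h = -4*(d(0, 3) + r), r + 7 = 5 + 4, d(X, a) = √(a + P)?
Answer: -1068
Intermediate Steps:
d(X, a) = √(-2 + a) (d(X, a) = √(a - 2) = √(-2 + a))
r = 2 (r = -7 + (5 + 4) = -7 + 9 = 2)
h = -12 (h = -4*(√(-2 + 3) + 2) = -4*(√1 + 2) = -4*(1 + 2) = -4*3 = -12)
24*(-44) + h = 24*(-44) - 12 = -1056 - 12 = -1068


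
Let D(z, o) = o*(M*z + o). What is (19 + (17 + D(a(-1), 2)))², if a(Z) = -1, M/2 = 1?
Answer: 1296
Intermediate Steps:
M = 2 (M = 2*1 = 2)
D(z, o) = o*(o + 2*z) (D(z, o) = o*(2*z + o) = o*(o + 2*z))
(19 + (17 + D(a(-1), 2)))² = (19 + (17 + 2*(2 + 2*(-1))))² = (19 + (17 + 2*(2 - 2)))² = (19 + (17 + 2*0))² = (19 + (17 + 0))² = (19 + 17)² = 36² = 1296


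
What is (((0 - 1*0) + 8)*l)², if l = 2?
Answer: 256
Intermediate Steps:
(((0 - 1*0) + 8)*l)² = (((0 - 1*0) + 8)*2)² = (((0 + 0) + 8)*2)² = ((0 + 8)*2)² = (8*2)² = 16² = 256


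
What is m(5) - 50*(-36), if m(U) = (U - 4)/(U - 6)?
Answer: 1799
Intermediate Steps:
m(U) = (-4 + U)/(-6 + U)
m(5) - 50*(-36) = (-4 + 5)/(-6 + 5) - 50*(-36) = 1/(-1) + 1800 = -1*1 + 1800 = -1 + 1800 = 1799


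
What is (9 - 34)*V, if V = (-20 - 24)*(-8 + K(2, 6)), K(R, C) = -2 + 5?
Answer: -5500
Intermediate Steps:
K(R, C) = 3
V = 220 (V = (-20 - 24)*(-8 + 3) = -44*(-5) = 220)
(9 - 34)*V = (9 - 34)*220 = -25*220 = -5500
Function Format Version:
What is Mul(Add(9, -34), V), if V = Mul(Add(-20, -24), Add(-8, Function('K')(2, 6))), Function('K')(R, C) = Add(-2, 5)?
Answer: -5500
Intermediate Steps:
Function('K')(R, C) = 3
V = 220 (V = Mul(Add(-20, -24), Add(-8, 3)) = Mul(-44, -5) = 220)
Mul(Add(9, -34), V) = Mul(Add(9, -34), 220) = Mul(-25, 220) = -5500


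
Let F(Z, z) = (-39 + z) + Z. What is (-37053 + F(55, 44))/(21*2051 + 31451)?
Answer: -36993/74522 ≈ -0.49640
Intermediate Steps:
F(Z, z) = -39 + Z + z
(-37053 + F(55, 44))/(21*2051 + 31451) = (-37053 + (-39 + 55 + 44))/(21*2051 + 31451) = (-37053 + 60)/(43071 + 31451) = -36993/74522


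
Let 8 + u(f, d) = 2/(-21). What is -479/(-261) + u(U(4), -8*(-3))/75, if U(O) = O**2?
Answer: 15779/9135 ≈ 1.7273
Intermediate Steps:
u(f, d) = -170/21 (u(f, d) = -8 + 2/(-21) = -8 + 2*(-1/21) = -8 - 2/21 = -170/21)
-479/(-261) + u(U(4), -8*(-3))/75 = -479/(-261) - 170/21/75 = -479*(-1/261) - 170/21*1/75 = 479/261 - 34/315 = 15779/9135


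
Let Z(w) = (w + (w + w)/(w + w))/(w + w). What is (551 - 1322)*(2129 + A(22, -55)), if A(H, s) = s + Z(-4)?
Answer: -12794745/8 ≈ -1.5993e+6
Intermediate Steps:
Z(w) = (1 + w)/(2*w) (Z(w) = (w + (2*w)/((2*w)))/((2*w)) = (w + (2*w)*(1/(2*w)))*(1/(2*w)) = (w + 1)*(1/(2*w)) = (1 + w)*(1/(2*w)) = (1 + w)/(2*w))
A(H, s) = 3/8 + s (A(H, s) = s + (1/2)*(1 - 4)/(-4) = s + (1/2)*(-1/4)*(-3) = s + 3/8 = 3/8 + s)
(551 - 1322)*(2129 + A(22, -55)) = (551 - 1322)*(2129 + (3/8 - 55)) = -771*(2129 - 437/8) = -771*16595/8 = -12794745/8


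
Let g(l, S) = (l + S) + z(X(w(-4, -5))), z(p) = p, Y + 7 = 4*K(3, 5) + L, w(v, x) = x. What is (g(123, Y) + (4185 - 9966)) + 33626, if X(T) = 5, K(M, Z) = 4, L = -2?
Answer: 27980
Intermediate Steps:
Y = 7 (Y = -7 + (4*4 - 2) = -7 + (16 - 2) = -7 + 14 = 7)
g(l, S) = 5 + S + l (g(l, S) = (l + S) + 5 = (S + l) + 5 = 5 + S + l)
(g(123, Y) + (4185 - 9966)) + 33626 = ((5 + 7 + 123) + (4185 - 9966)) + 33626 = (135 - 5781) + 33626 = -5646 + 33626 = 27980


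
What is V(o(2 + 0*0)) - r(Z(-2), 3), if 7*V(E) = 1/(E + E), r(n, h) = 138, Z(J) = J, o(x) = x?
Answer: -3863/28 ≈ -137.96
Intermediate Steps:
V(E) = 1/(14*E) (V(E) = 1/(7*(E + E)) = 1/(7*((2*E))) = (1/(2*E))/7 = 1/(14*E))
V(o(2 + 0*0)) - r(Z(-2), 3) = 1/(14*(2 + 0*0)) - 1*138 = 1/(14*(2 + 0)) - 138 = (1/14)/2 - 138 = (1/14)*(½) - 138 = 1/28 - 138 = -3863/28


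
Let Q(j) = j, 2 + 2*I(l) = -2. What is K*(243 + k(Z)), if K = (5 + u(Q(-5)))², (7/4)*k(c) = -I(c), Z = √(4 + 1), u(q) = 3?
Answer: 109376/7 ≈ 15625.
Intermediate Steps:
I(l) = -2 (I(l) = -1 + (½)*(-2) = -1 - 1 = -2)
Z = √5 ≈ 2.2361
k(c) = 8/7 (k(c) = 4*(-1*(-2))/7 = (4/7)*2 = 8/7)
K = 64 (K = (5 + 3)² = 8² = 64)
K*(243 + k(Z)) = 64*(243 + 8/7) = 64*(1709/7) = 109376/7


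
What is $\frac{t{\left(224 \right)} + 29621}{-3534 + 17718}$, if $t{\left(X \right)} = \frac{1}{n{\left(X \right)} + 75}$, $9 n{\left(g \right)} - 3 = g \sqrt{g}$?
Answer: $\frac{159653336219}{76449916080} + \frac{28 \sqrt{14}}{530902195} \approx 2.0883$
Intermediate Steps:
$n{\left(g \right)} = \frac{1}{3} + \frac{g^{\frac{3}{2}}}{9}$ ($n{\left(g \right)} = \frac{1}{3} + \frac{g \sqrt{g}}{9} = \frac{1}{3} + \frac{g^{\frac{3}{2}}}{9}$)
$t{\left(X \right)} = \frac{1}{\frac{226}{3} + \frac{X^{\frac{3}{2}}}{9}}$ ($t{\left(X \right)} = \frac{1}{\left(\frac{1}{3} + \frac{X^{\frac{3}{2}}}{9}\right) + 75} = \frac{1}{\frac{226}{3} + \frac{X^{\frac{3}{2}}}{9}}$)
$\frac{t{\left(224 \right)} + 29621}{-3534 + 17718} = \frac{\frac{9}{678 + 224^{\frac{3}{2}}} + 29621}{-3534 + 17718} = \frac{\frac{9}{678 + 896 \sqrt{14}} + 29621}{14184} = \left(29621 + \frac{9}{678 + 896 \sqrt{14}}\right) \frac{1}{14184} = \frac{29621}{14184} + \frac{1}{1576 \left(678 + 896 \sqrt{14}\right)}$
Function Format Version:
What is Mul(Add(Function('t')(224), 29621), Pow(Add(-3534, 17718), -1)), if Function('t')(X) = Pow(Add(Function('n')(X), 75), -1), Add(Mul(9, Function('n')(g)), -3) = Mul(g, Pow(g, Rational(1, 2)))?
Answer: Add(Rational(159653336219, 76449916080), Mul(Rational(28, 530902195), Pow(14, Rational(1, 2)))) ≈ 2.0883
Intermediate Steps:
Function('n')(g) = Add(Rational(1, 3), Mul(Rational(1, 9), Pow(g, Rational(3, 2)))) (Function('n')(g) = Add(Rational(1, 3), Mul(Rational(1, 9), Mul(g, Pow(g, Rational(1, 2))))) = Add(Rational(1, 3), Mul(Rational(1, 9), Pow(g, Rational(3, 2)))))
Function('t')(X) = Pow(Add(Rational(226, 3), Mul(Rational(1, 9), Pow(X, Rational(3, 2)))), -1) (Function('t')(X) = Pow(Add(Add(Rational(1, 3), Mul(Rational(1, 9), Pow(X, Rational(3, 2)))), 75), -1) = Pow(Add(Rational(226, 3), Mul(Rational(1, 9), Pow(X, Rational(3, 2)))), -1))
Mul(Add(Function('t')(224), 29621), Pow(Add(-3534, 17718), -1)) = Mul(Add(Mul(9, Pow(Add(678, Pow(224, Rational(3, 2))), -1)), 29621), Pow(Add(-3534, 17718), -1)) = Mul(Add(Mul(9, Pow(Add(678, Mul(896, Pow(14, Rational(1, 2)))), -1)), 29621), Pow(14184, -1)) = Mul(Add(29621, Mul(9, Pow(Add(678, Mul(896, Pow(14, Rational(1, 2)))), -1))), Rational(1, 14184)) = Add(Rational(29621, 14184), Mul(Rational(1, 1576), Pow(Add(678, Mul(896, Pow(14, Rational(1, 2)))), -1)))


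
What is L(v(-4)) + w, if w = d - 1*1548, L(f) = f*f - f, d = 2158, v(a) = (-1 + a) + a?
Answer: 700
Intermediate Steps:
v(a) = -1 + 2*a
L(f) = f² - f
w = 610 (w = 2158 - 1*1548 = 2158 - 1548 = 610)
L(v(-4)) + w = (-1 + 2*(-4))*(-1 + (-1 + 2*(-4))) + 610 = (-1 - 8)*(-1 + (-1 - 8)) + 610 = -9*(-1 - 9) + 610 = -9*(-10) + 610 = 90 + 610 = 700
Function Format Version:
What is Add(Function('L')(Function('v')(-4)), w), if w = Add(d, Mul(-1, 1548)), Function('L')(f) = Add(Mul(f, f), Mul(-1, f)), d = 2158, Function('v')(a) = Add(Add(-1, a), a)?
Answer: 700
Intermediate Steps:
Function('v')(a) = Add(-1, Mul(2, a))
Function('L')(f) = Add(Pow(f, 2), Mul(-1, f))
w = 610 (w = Add(2158, Mul(-1, 1548)) = Add(2158, -1548) = 610)
Add(Function('L')(Function('v')(-4)), w) = Add(Mul(Add(-1, Mul(2, -4)), Add(-1, Add(-1, Mul(2, -4)))), 610) = Add(Mul(Add(-1, -8), Add(-1, Add(-1, -8))), 610) = Add(Mul(-9, Add(-1, -9)), 610) = Add(Mul(-9, -10), 610) = Add(90, 610) = 700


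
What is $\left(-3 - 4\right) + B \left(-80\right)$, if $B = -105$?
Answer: $8393$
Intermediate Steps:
$\left(-3 - 4\right) + B \left(-80\right) = \left(-3 - 4\right) - -8400 = \left(-3 - 4\right) + 8400 = -7 + 8400 = 8393$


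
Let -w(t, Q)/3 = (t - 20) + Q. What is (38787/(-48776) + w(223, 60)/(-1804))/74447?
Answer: -10317/2146373944 ≈ -4.8067e-6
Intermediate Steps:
w(t, Q) = 60 - 3*Q - 3*t (w(t, Q) = -3*((t - 20) + Q) = -3*((-20 + t) + Q) = -3*(-20 + Q + t) = 60 - 3*Q - 3*t)
(38787/(-48776) + w(223, 60)/(-1804))/74447 = (38787/(-48776) + (60 - 3*60 - 3*223)/(-1804))/74447 = (38787*(-1/48776) + (60 - 180 - 669)*(-1/1804))*(1/74447) = (-5541/6968 - 789*(-1/1804))*(1/74447) = (-5541/6968 + 789/1804)*(1/74447) = -1124553/3142568*1/74447 = -10317/2146373944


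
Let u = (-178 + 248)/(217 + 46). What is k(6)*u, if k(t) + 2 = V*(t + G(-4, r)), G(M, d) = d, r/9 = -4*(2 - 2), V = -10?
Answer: -4340/263 ≈ -16.502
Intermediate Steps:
r = 0 (r = 9*(-4*(2 - 2)) = 9*(-4*0) = 9*0 = 0)
k(t) = -2 - 10*t (k(t) = -2 - 10*(t + 0) = -2 - 10*t)
u = 70/263 ≈ 0.26616
k(6)*u = (-2 - 10*6)*(70/263) = (-2 - 60)*(70/263) = -62*70/263 = -4340/263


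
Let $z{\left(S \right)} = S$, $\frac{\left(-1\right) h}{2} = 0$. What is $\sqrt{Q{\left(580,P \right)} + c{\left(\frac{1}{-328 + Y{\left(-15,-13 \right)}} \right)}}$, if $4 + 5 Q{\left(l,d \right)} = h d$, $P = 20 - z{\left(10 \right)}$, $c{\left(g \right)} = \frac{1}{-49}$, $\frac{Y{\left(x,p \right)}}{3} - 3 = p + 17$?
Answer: $\frac{i \sqrt{1005}}{35} \approx 0.90576 i$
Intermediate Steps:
$h = 0$ ($h = \left(-2\right) 0 = 0$)
$Y{\left(x,p \right)} = 60 + 3 p$ ($Y{\left(x,p \right)} = 9 + 3 \left(p + 17\right) = 9 + 3 \left(17 + p\right) = 9 + \left(51 + 3 p\right) = 60 + 3 p$)
$c{\left(g \right)} = - \frac{1}{49}$
$P = 10$ ($P = 20 - 10 = 10$)
$Q{\left(l,d \right)} = - \frac{4}{5}$ ($Q{\left(l,d \right)} = - \frac{4}{5} + \frac{0 d}{5} = - \frac{4}{5} + \frac{1}{5} \cdot 0 = - \frac{4}{5} + 0 = - \frac{4}{5}$)
$\sqrt{Q{\left(580,P \right)} + c{\left(\frac{1}{-328 + Y{\left(-15,-13 \right)}} \right)}} = \sqrt{- \frac{4}{5} - \frac{1}{49}} = \sqrt{- \frac{201}{245}} = \frac{i \sqrt{1005}}{35}$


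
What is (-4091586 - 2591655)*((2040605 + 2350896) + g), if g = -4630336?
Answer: 1596191864235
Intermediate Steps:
(-4091586 - 2591655)*((2040605 + 2350896) + g) = (-4091586 - 2591655)*((2040605 + 2350896) - 4630336) = -6683241*(4391501 - 4630336) = -6683241*(-238835) = 1596191864235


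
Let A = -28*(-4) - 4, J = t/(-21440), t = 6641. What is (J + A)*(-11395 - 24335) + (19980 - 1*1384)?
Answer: -8209754843/2144 ≈ -3.8292e+6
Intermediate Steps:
J = -6641/21440 (J = 6641/(-21440) = 6641*(-1/21440) = -6641/21440 ≈ -0.30975)
A = 108 (A = 112 - 4 = 108)
(J + A)*(-11395 - 24335) + (19980 - 1*1384) = (-6641/21440 + 108)*(-11395 - 24335) + (19980 - 1*1384) = (2308879/21440)*(-35730) + (19980 - 1384) = -8249624667/2144 + 18596 = -8209754843/2144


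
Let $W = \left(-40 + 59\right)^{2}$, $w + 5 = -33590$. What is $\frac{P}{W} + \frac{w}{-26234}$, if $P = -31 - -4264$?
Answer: $\frac{123176317}{9470474} \approx 13.006$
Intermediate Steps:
$w = -33595$ ($w = -5 - 33590 = -33595$)
$P = 4233$ ($P = -31 + 4264 = 4233$)
$W = 361$ ($W = 19^{2} = 361$)
$\frac{P}{W} + \frac{w}{-26234} = \frac{4233}{361} - \frac{33595}{-26234} = 4233 \cdot \frac{1}{361} - - \frac{33595}{26234} = \frac{4233}{361} + \frac{33595}{26234} = \frac{123176317}{9470474}$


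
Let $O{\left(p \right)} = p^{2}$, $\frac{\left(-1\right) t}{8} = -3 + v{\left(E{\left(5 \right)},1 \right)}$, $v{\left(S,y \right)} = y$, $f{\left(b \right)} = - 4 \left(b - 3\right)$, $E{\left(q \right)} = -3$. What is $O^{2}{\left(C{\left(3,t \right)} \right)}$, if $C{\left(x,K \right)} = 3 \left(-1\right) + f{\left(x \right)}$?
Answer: $81$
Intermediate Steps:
$f{\left(b \right)} = 12 - 4 b$ ($f{\left(b \right)} = - 4 \left(-3 + b\right) = 12 - 4 b$)
$t = 16$ ($t = - 8 \left(-3 + 1\right) = \left(-8\right) \left(-2\right) = 16$)
$C{\left(x,K \right)} = 9 - 4 x$ ($C{\left(x,K \right)} = 3 \left(-1\right) - \left(-12 + 4 x\right) = -3 - \left(-12 + 4 x\right) = 9 - 4 x$)
$O^{2}{\left(C{\left(3,t \right)} \right)} = \left(\left(9 - 12\right)^{2}\right)^{2} = \left(\left(-3\right)^{2}\right)^{2} = 9^{2} = 81$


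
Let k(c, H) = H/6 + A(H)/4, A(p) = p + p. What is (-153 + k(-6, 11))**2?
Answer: 190969/9 ≈ 21219.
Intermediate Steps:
A(p) = 2*p
k(c, H) = 2*H/3 (k(c, H) = H/6 + (2*H)/4 = H*(1/6) + (2*H)*(1/4) = H/6 + H/2 = 2*H/3)
(-153 + k(-6, 11))**2 = (-153 + (2/3)*11)**2 = (-153 + 22/3)**2 = (-437/3)**2 = 190969/9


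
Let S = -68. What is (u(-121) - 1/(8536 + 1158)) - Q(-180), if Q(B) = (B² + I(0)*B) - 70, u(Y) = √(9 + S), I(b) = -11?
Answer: -332601141/9694 + I*√59 ≈ -34310.0 + 7.6811*I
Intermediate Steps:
u(Y) = I*√59 (u(Y) = √(9 - 68) = √(-59) = I*√59)
Q(B) = -70 + B² - 11*B (Q(B) = (B² - 11*B) - 70 = -70 + B² - 11*B)
(u(-121) - 1/(8536 + 1158)) - Q(-180) = (I*√59 - 1/(8536 + 1158)) - (-70 + (-180)² - 11*(-180)) = (I*√59 - 1/9694) - (-70 + 32400 + 1980) = (I*√59 - 1*1/9694) - 1*34310 = (I*√59 - 1/9694) - 34310 = (-1/9694 + I*√59) - 34310 = -332601141/9694 + I*√59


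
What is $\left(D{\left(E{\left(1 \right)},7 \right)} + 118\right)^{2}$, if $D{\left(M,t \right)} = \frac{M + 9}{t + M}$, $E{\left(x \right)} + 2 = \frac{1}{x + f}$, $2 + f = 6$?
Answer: $\frac{2408704}{169} \approx 14253.0$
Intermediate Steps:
$f = 4$ ($f = -2 + 6 = 4$)
$E{\left(x \right)} = -2 + \frac{1}{4 + x}$ ($E{\left(x \right)} = -2 + \frac{1}{x + 4} = -2 + \frac{1}{4 + x}$)
$D{\left(M,t \right)} = \frac{9 + M}{M + t}$
$\left(D{\left(E{\left(1 \right)},7 \right)} + 118\right)^{2} = \left(\frac{9 + \frac{-7 - 2}{4 + 1}}{\frac{-7 - 2}{4 + 1} + 7} + 118\right)^{2} = \left(\frac{9 + \frac{-7 - 2}{5}}{\frac{-7 - 2}{5} + 7} + 118\right)^{2} = \left(\frac{9 + \frac{1}{5} \left(-9\right)}{\frac{1}{5} \left(-9\right) + 7} + 118\right)^{2} = \left(\frac{9 - \frac{9}{5}}{- \frac{9}{5} + 7} + 118\right)^{2} = \left(\frac{1}{\frac{26}{5}} \cdot \frac{36}{5} + 118\right)^{2} = \left(\frac{5}{26} \cdot \frac{36}{5} + 118\right)^{2} = \left(\frac{18}{13} + 118\right)^{2} = \left(\frac{1552}{13}\right)^{2} = \frac{2408704}{169}$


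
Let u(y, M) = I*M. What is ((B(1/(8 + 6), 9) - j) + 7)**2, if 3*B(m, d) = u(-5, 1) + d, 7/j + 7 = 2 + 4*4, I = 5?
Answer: 132496/1089 ≈ 121.67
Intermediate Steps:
j = 7/11 (j = 7/(-7 + (2 + 4*4)) = 7/(-7 + (2 + 16)) = 7/(-7 + 18) = 7/11 ≈ 0.63636)
u(y, M) = 5*M
B(m, d) = 5/3 + d/3 (B(m, d) = (5*1 + d)/3 = (5 + d)/3 = 5/3 + d/3)
((B(1/(8 + 6), 9) - j) + 7)**2 = (((5/3 + (1/3)*9) - 1*7/11) + 7)**2 = (((5/3 + 3) - 7/11) + 7)**2 = ((14/3 - 7/11) + 7)**2 = (133/33 + 7)**2 = (364/33)**2 = 132496/1089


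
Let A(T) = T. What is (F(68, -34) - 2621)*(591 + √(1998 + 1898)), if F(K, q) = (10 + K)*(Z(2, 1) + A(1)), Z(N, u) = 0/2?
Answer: -1502913 - 5086*√974 ≈ -1.6616e+6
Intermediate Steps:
Z(N, u) = 0 (Z(N, u) = 0*(½) = 0)
F(K, q) = 10 + K (F(K, q) = (10 + K)*(0 + 1) = (10 + K)*1 = 10 + K)
(F(68, -34) - 2621)*(591 + √(1998 + 1898)) = ((10 + 68) - 2621)*(591 + √(1998 + 1898)) = (78 - 2621)*(591 + √3896) = -2543*(591 + 2*√974) = -1502913 - 5086*√974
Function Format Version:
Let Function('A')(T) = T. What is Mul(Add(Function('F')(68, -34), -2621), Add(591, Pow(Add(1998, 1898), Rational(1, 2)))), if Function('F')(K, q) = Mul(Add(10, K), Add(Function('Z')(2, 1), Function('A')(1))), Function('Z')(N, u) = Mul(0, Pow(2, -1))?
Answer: Add(-1502913, Mul(-5086, Pow(974, Rational(1, 2)))) ≈ -1.6616e+6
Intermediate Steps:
Function('Z')(N, u) = 0 (Function('Z')(N, u) = Mul(0, Rational(1, 2)) = 0)
Function('F')(K, q) = Add(10, K) (Function('F')(K, q) = Mul(Add(10, K), Add(0, 1)) = Mul(Add(10, K), 1) = Add(10, K))
Mul(Add(Function('F')(68, -34), -2621), Add(591, Pow(Add(1998, 1898), Rational(1, 2)))) = Mul(Add(Add(10, 68), -2621), Add(591, Pow(Add(1998, 1898), Rational(1, 2)))) = Mul(Add(78, -2621), Add(591, Pow(3896, Rational(1, 2)))) = Mul(-2543, Add(591, Mul(2, Pow(974, Rational(1, 2))))) = Add(-1502913, Mul(-5086, Pow(974, Rational(1, 2))))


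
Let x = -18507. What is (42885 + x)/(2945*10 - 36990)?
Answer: -12189/3770 ≈ -3.2332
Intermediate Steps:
(42885 + x)/(2945*10 - 36990) = (42885 - 18507)/(2945*10 - 36990) = 24378/(29450 - 36990) = 24378/(-7540) = 24378*(-1/7540) = -12189/3770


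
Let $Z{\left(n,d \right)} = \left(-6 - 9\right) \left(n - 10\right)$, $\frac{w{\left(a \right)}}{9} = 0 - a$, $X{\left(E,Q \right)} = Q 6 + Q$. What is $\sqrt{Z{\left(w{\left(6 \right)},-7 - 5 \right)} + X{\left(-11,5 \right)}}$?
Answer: $\sqrt{995} \approx 31.544$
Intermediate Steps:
$X{\left(E,Q \right)} = 7 Q$ ($X{\left(E,Q \right)} = 6 Q + Q = 7 Q$)
$w{\left(a \right)} = - 9 a$ ($w{\left(a \right)} = 9 \left(0 - a\right) = 9 \left(- a\right) = - 9 a$)
$Z{\left(n,d \right)} = 150 - 15 n$ ($Z{\left(n,d \right)} = - 15 \left(-10 + n\right) = 150 - 15 n$)
$\sqrt{Z{\left(w{\left(6 \right)},-7 - 5 \right)} + X{\left(-11,5 \right)}} = \sqrt{\left(150 - 15 \left(\left(-9\right) 6\right)\right) + 7 \cdot 5} = \sqrt{\left(150 - -810\right) + 35} = \sqrt{\left(150 + 810\right) + 35} = \sqrt{960 + 35} = \sqrt{995}$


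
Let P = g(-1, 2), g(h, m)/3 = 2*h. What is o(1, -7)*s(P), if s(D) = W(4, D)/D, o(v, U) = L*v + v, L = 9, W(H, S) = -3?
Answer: 5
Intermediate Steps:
g(h, m) = 6*h (g(h, m) = 3*(2*h) = 6*h)
P = -6 (P = 6*(-1) = -6)
o(v, U) = 10*v (o(v, U) = 9*v + v = 10*v)
s(D) = -3/D
o(1, -7)*s(P) = (10*1)*(-3/(-6)) = 10*(-3*(-1/6)) = 10*(1/2) = 5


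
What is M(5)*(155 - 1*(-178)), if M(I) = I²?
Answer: 8325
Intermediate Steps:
M(5)*(155 - 1*(-178)) = 5²*(155 - 1*(-178)) = 25*(155 + 178) = 25*333 = 8325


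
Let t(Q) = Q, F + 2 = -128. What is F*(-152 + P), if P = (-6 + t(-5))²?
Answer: 4030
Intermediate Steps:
F = -130 (F = -2 - 128 = -130)
P = 121 (P = (-6 - 5)² = (-11)² = 121)
F*(-152 + P) = -130*(-152 + 121) = -130*(-31) = 4030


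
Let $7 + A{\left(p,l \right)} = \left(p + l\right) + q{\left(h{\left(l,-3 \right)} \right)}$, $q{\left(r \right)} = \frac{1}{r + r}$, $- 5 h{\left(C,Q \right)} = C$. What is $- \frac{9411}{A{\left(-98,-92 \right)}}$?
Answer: $\frac{577208}{12081} \approx 47.778$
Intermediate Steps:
$h{\left(C,Q \right)} = - \frac{C}{5}$
$q{\left(r \right)} = \frac{1}{2 r}$
$A{\left(p,l \right)} = -7 + l + p - \frac{5}{2 l}$ ($A{\left(p,l \right)} = -7 + \left(\left(p + l\right) + \frac{1}{2 \left(- \frac{l}{5}\right)}\right) = -7 + \left(\left(l + p\right) + \frac{\left(-5\right) \frac{1}{l}}{2}\right) = -7 - \left(- l - p + \frac{5}{2 l}\right) = -7 + \left(l + p - \frac{5}{2 l}\right) = -7 + l + p - \frac{5}{2 l}$)
$- \frac{9411}{A{\left(-98,-92 \right)}} = - \frac{9411}{-7 - 92 - 98 - \frac{5}{2 \left(-92\right)}} = - \frac{9411}{-7 - 92 - 98 - - \frac{5}{184}} = - \frac{9411}{-7 - 92 - 98 + \frac{5}{184}} = - \frac{9411}{- \frac{36243}{184}} = \left(-9411\right) \left(- \frac{184}{36243}\right) = \frac{577208}{12081}$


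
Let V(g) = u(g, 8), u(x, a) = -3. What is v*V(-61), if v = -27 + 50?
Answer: -69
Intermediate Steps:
V(g) = -3
v = 23
v*V(-61) = 23*(-3) = -69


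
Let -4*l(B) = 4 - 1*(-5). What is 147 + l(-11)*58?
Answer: 33/2 ≈ 16.500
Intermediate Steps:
l(B) = -9/4 (l(B) = -(4 - 1*(-5))/4 = -(4 + 5)/4 = -¼*9 = -9/4)
147 + l(-11)*58 = 147 - 9/4*58 = 147 - 261/2 = 33/2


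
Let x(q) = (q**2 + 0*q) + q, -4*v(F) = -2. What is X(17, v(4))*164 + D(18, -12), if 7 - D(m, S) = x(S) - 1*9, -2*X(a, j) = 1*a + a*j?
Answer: -2207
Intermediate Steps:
v(F) = 1/2 (v(F) = -1/4*(-2) = 1/2)
x(q) = q + q**2 (x(q) = (q**2 + 0) + q = q**2 + q = q + q**2)
X(a, j) = -a/2 - a*j/2 (X(a, j) = -(1*a + a*j)/2 = -(a + a*j)/2 = -a/2 - a*j/2)
D(m, S) = 16 - S*(1 + S) (D(m, S) = 7 - (S*(1 + S) - 1*9) = 7 - (S*(1 + S) - 9) = 7 - (-9 + S*(1 + S)) = 7 + (9 - S*(1 + S)) = 16 - S*(1 + S))
X(17, v(4))*164 + D(18, -12) = -1/2*17*(1 + 1/2)*164 + (16 - 1*(-12)*(1 - 12)) = -1/2*17*3/2*164 + (16 - 1*(-12)*(-11)) = -51/4*164 + (16 - 132) = -2091 - 116 = -2207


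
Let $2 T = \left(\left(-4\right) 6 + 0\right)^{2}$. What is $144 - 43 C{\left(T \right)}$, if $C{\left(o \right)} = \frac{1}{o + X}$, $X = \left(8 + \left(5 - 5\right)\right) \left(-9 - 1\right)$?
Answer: $\frac{29909}{208} \approx 143.79$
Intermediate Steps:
$X = -80$ ($X = \left(8 + 0\right) \left(-10\right) = 8 \left(-10\right) = -80$)
$T = 288$ ($T = \frac{\left(\left(-4\right) 6 + 0\right)^{2}}{2} = \frac{\left(-24 + 0\right)^{2}}{2} = \frac{\left(-24\right)^{2}}{2} = \frac{1}{2} \cdot 576 = 288$)
$C{\left(o \right)} = \frac{1}{-80 + o}$ ($C{\left(o \right)} = \frac{1}{o - 80} = \frac{1}{-80 + o}$)
$144 - 43 C{\left(T \right)} = 144 - \frac{43}{-80 + 288} = 144 - \frac{43}{208} = \frac{29909}{208}$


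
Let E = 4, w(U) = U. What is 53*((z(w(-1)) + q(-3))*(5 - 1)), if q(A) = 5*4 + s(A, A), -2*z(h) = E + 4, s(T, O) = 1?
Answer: 3604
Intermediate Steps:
z(h) = -4 (z(h) = -(4 + 4)/2 = -½*8 = -4)
q(A) = 21 (q(A) = 5*4 + 1 = 20 + 1 = 21)
53*((z(w(-1)) + q(-3))*(5 - 1)) = 53*((-4 + 21)*(5 - 1)) = 53*(17*4) = 53*68 = 3604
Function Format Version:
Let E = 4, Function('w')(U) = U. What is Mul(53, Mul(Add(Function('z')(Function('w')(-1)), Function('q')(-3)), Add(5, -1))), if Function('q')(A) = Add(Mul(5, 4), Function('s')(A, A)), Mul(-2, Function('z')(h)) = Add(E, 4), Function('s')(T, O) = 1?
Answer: 3604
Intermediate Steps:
Function('z')(h) = -4 (Function('z')(h) = Mul(Rational(-1, 2), Add(4, 4)) = Mul(Rational(-1, 2), 8) = -4)
Function('q')(A) = 21 (Function('q')(A) = Add(Mul(5, 4), 1) = Add(20, 1) = 21)
Mul(53, Mul(Add(Function('z')(Function('w')(-1)), Function('q')(-3)), Add(5, -1))) = Mul(53, Mul(Add(-4, 21), Add(5, -1))) = Mul(53, Mul(17, 4)) = Mul(53, 68) = 3604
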